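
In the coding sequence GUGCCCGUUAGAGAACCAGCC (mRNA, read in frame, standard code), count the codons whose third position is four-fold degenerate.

Codon 1 GUG (Val): third position 4-fold.
Codon 2 CCC (Pro): third position 4-fold.
Codon 3 GUU (Val): third position 4-fold.
Codon 4 AGA (Arg): third position 2-fold.
Codon 5 GAA (Glu): third position 2-fold.
Codon 6 CCA (Pro): third position 4-fold.
Codon 7 GCC (Ala): third position 4-fold.
Four-fold degenerate third positions: 5.

5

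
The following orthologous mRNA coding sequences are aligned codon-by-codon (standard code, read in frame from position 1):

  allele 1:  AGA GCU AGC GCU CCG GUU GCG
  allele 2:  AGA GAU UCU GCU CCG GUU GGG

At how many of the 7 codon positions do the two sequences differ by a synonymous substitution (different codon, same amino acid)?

Codon 1: AGA Arg / AGA Arg — identical.
Codon 2: GCU Ala / GAU Asp — nonsynonymous.
Codon 3: AGC Ser / UCU Ser — synonymous.
Codon 4: GCU Ala / GCU Ala — identical.
Codon 5: CCG Pro / CCG Pro — identical.
Codon 6: GUU Val / GUU Val — identical.
Codon 7: GCG Ala / GGG Gly — nonsynonymous.
Synonymous differences: 1.

1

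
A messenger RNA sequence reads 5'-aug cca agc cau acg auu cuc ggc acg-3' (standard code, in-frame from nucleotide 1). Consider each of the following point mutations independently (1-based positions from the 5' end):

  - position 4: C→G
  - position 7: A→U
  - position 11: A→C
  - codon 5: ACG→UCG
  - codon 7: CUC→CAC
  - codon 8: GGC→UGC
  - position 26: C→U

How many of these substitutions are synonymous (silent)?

0

Codon 2: CCA (Pro) → GCA (Ala) — missense.
Codon 3: AGC (Ser) → UGC (Cys) — missense.
Codon 4: CAU (His) → CCU (Pro) — missense.
Codon 5: ACG (Thr) → UCG (Ser) — missense.
Codon 7: CUC (Leu) → CAC (His) — missense.
Codon 8: GGC (Gly) → UGC (Cys) — missense.
Codon 9: ACG (Thr) → AUG (Met) — missense.
Synonymous: 0 of 7.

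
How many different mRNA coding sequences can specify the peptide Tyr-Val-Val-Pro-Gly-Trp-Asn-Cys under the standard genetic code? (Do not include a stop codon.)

Tyr: 2 codons.
Val: 4 codons.
Val: 4 codons.
Pro: 4 codons.
Gly: 4 codons.
Trp: 1 codon.
Asn: 2 codons.
Cys: 2 codons.
2 × 4 × 4 × 4 × 4 × 1 × 2 × 2 = 2048.

2048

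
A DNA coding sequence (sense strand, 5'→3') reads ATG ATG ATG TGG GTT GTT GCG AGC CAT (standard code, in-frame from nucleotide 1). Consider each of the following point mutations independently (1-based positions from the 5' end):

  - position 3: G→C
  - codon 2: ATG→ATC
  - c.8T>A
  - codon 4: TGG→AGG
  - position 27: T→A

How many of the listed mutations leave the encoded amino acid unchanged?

Codon 1: ATG (Met) → ATC (Ile) — missense.
Codon 2: ATG (Met) → ATC (Ile) — missense.
Codon 3: ATG (Met) → AAG (Lys) — missense.
Codon 4: TGG (Trp) → AGG (Arg) — missense.
Codon 9: CAT (His) → CAA (Gln) — missense.
Synonymous: 0 of 5.

0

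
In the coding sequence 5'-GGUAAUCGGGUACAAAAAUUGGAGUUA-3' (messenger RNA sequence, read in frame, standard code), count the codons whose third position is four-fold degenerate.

3

Codon 1 GGU (Gly): third position 4-fold.
Codon 2 AAU (Asn): third position 2-fold.
Codon 3 CGG (Arg): third position 4-fold.
Codon 4 GUA (Val): third position 4-fold.
Codon 5 CAA (Gln): third position 2-fold.
Codon 6 AAA (Lys): third position 2-fold.
Codon 7 UUG (Leu): third position 2-fold.
Codon 8 GAG (Glu): third position 2-fold.
Codon 9 UUA (Leu): third position 2-fold.
Four-fold degenerate third positions: 3.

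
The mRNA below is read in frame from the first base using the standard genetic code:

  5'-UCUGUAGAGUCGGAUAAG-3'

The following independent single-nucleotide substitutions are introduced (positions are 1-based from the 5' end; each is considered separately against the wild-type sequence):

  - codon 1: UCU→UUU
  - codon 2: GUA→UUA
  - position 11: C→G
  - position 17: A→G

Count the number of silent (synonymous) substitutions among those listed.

Codon 1: UCU (Ser) → UUU (Phe) — missense.
Codon 2: GUA (Val) → UUA (Leu) — missense.
Codon 4: UCG (Ser) → UGG (Trp) — missense.
Codon 6: AAG (Lys) → AGG (Arg) — missense.
Synonymous: 0 of 4.

0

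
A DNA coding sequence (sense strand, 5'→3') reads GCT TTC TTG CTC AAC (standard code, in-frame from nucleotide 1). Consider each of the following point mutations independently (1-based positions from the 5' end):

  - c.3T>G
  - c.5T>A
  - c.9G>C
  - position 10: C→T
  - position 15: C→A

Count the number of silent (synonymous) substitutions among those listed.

1

Codon 1: GCT (Ala) → GCG (Ala) — synonymous.
Codon 2: TTC (Phe) → TAC (Tyr) — missense.
Codon 3: TTG (Leu) → TTC (Phe) — missense.
Codon 4: CTC (Leu) → TTC (Phe) — missense.
Codon 5: AAC (Asn) → AAA (Lys) — missense.
Synonymous: 1 of 5.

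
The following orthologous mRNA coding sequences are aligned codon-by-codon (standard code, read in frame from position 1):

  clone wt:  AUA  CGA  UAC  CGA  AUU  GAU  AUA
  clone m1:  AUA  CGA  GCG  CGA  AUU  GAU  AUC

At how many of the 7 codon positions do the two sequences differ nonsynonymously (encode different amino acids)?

Codon 1: AUA Ile / AUA Ile — identical.
Codon 2: CGA Arg / CGA Arg — identical.
Codon 3: UAC Tyr / GCG Ala — nonsynonymous.
Codon 4: CGA Arg / CGA Arg — identical.
Codon 5: AUU Ile / AUU Ile — identical.
Codon 6: GAU Asp / GAU Asp — identical.
Codon 7: AUA Ile / AUC Ile — synonymous.
Nonsynonymous differences: 1.

1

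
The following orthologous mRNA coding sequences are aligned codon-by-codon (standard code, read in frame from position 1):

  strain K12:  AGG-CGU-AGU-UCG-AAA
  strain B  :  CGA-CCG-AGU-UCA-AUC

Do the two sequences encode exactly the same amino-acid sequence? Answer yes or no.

no

Codon 1: AGG Arg / CGA Arg — synonymous.
Codon 2: CGU Arg / CCG Pro — nonsynonymous.
Codon 3: AGU Ser / AGU Ser — identical.
Codon 4: UCG Ser / UCA Ser — synonymous.
Codon 5: AAA Lys / AUC Ile — nonsynonymous.
Nonsynonymous differences: 2 → different protein.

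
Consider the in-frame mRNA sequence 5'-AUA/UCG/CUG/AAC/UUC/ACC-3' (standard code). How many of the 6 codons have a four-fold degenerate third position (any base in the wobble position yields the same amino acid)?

Codon 1 AUA (Ile): third position 3-fold.
Codon 2 UCG (Ser): third position 4-fold.
Codon 3 CUG (Leu): third position 4-fold.
Codon 4 AAC (Asn): third position 2-fold.
Codon 5 UUC (Phe): third position 2-fold.
Codon 6 ACC (Thr): third position 4-fold.
Four-fold degenerate third positions: 3.

3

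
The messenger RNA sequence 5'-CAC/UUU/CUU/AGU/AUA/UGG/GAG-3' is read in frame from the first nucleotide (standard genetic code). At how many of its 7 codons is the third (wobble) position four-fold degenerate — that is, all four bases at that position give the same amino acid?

Codon 1 CAC (His): third position 2-fold.
Codon 2 UUU (Phe): third position 2-fold.
Codon 3 CUU (Leu): third position 4-fold.
Codon 4 AGU (Ser): third position 2-fold.
Codon 5 AUA (Ile): third position 3-fold.
Codon 6 UGG (Trp): third position 1-fold.
Codon 7 GAG (Glu): third position 2-fold.
Four-fold degenerate third positions: 1.

1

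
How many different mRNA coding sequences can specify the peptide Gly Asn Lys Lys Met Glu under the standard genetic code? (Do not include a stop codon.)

Gly: 4 codons.
Asn: 2 codons.
Lys: 2 codons.
Lys: 2 codons.
Met: 1 codon.
Glu: 2 codons.
4 × 2 × 2 × 2 × 1 × 2 = 64.

64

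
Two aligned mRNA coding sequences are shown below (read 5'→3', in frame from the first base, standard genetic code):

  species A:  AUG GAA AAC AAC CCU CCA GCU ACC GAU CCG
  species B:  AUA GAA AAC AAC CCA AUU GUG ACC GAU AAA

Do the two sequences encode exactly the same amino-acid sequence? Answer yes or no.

Codon 1: AUG Met / AUA Ile — nonsynonymous.
Codon 2: GAA Glu / GAA Glu — identical.
Codon 3: AAC Asn / AAC Asn — identical.
Codon 4: AAC Asn / AAC Asn — identical.
Codon 5: CCU Pro / CCA Pro — synonymous.
Codon 6: CCA Pro / AUU Ile — nonsynonymous.
Codon 7: GCU Ala / GUG Val — nonsynonymous.
Codon 8: ACC Thr / ACC Thr — identical.
Codon 9: GAU Asp / GAU Asp — identical.
Codon 10: CCG Pro / AAA Lys — nonsynonymous.
Nonsynonymous differences: 4 → different protein.

no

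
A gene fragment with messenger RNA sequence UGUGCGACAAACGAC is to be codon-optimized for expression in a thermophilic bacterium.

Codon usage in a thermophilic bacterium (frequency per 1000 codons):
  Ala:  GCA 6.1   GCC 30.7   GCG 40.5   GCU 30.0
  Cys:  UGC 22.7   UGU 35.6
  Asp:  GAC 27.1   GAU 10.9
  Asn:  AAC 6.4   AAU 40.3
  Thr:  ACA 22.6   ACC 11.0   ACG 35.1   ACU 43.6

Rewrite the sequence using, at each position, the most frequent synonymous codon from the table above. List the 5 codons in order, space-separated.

UGU GCG ACU AAU GAC

Codon 1 (Cys): best is UGU at 35.6.
Codon 2 (Ala): best is GCG at 40.5.
Codon 3 (Thr): best is ACU at 43.6.
Codon 4 (Asn): best is AAU at 40.3.
Codon 5 (Asp): best is GAC at 27.1.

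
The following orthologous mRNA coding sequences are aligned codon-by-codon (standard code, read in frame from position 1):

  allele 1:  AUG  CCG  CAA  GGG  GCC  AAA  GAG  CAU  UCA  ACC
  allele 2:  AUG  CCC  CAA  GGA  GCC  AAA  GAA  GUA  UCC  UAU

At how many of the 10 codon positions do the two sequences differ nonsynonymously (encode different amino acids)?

2

Codon 1: AUG Met / AUG Met — identical.
Codon 2: CCG Pro / CCC Pro — synonymous.
Codon 3: CAA Gln / CAA Gln — identical.
Codon 4: GGG Gly / GGA Gly — synonymous.
Codon 5: GCC Ala / GCC Ala — identical.
Codon 6: AAA Lys / AAA Lys — identical.
Codon 7: GAG Glu / GAA Glu — synonymous.
Codon 8: CAU His / GUA Val — nonsynonymous.
Codon 9: UCA Ser / UCC Ser — synonymous.
Codon 10: ACC Thr / UAU Tyr — nonsynonymous.
Nonsynonymous differences: 2.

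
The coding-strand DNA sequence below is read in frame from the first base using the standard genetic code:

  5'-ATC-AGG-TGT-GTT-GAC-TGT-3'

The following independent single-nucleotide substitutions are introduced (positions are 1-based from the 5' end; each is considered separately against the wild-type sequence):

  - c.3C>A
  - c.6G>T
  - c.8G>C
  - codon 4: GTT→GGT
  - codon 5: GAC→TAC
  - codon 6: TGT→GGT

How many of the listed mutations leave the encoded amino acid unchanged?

1

Codon 1: ATC (Ile) → ATA (Ile) — synonymous.
Codon 2: AGG (Arg) → AGT (Ser) — missense.
Codon 3: TGT (Cys) → TCT (Ser) — missense.
Codon 4: GTT (Val) → GGT (Gly) — missense.
Codon 5: GAC (Asp) → TAC (Tyr) — missense.
Codon 6: TGT (Cys) → GGT (Gly) — missense.
Synonymous: 1 of 6.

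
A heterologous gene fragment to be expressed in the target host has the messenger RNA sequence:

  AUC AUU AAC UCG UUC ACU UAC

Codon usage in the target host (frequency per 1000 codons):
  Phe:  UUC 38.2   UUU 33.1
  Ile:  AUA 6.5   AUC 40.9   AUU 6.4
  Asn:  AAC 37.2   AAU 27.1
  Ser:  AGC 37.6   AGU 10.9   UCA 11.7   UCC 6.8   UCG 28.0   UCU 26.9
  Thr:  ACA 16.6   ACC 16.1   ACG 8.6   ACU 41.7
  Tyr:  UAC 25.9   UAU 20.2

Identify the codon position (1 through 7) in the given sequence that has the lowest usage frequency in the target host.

Codon 1 AUC (Ile): 40.9 per 1000.
Codon 2 AUU (Ile): 6.4 per 1000.
Codon 3 AAC (Asn): 37.2 per 1000.
Codon 4 UCG (Ser): 28.0 per 1000.
Codon 5 UUC (Phe): 38.2 per 1000.
Codon 6 ACU (Thr): 41.7 per 1000.
Codon 7 UAC (Tyr): 25.9 per 1000.
Lowest frequency is 6.4 at codon 2.

2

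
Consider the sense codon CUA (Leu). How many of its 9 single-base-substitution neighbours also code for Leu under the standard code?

4

Position 1: UUA → 1 synonymous.
Position 2: none → 0 synonymous.
Position 3: CUU, CUC, CUG → 3 synonymous.
Total: 1 + 0 + 3 = 4.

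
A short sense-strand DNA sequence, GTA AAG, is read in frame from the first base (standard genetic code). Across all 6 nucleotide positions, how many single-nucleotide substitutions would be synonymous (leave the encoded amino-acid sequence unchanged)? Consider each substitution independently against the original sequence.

Codon 1 (GTA, Val): 3 synonymous substitutions.
Codon 2 (AAG, Lys): 1 synonymous substitution.
Total: 3 + 1 = 4.

4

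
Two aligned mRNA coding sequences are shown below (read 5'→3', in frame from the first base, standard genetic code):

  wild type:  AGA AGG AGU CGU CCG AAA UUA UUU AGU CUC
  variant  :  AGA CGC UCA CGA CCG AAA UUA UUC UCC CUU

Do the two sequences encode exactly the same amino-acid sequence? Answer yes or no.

Codon 1: AGA Arg / AGA Arg — identical.
Codon 2: AGG Arg / CGC Arg — synonymous.
Codon 3: AGU Ser / UCA Ser — synonymous.
Codon 4: CGU Arg / CGA Arg — synonymous.
Codon 5: CCG Pro / CCG Pro — identical.
Codon 6: AAA Lys / AAA Lys — identical.
Codon 7: UUA Leu / UUA Leu — identical.
Codon 8: UUU Phe / UUC Phe — synonymous.
Codon 9: AGU Ser / UCC Ser — synonymous.
Codon 10: CUC Leu / CUU Leu — synonymous.
Nonsynonymous differences: 0 → same protein.

yes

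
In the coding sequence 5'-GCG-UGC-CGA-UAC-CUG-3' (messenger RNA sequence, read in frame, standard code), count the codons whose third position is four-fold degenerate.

3

Codon 1 GCG (Ala): third position 4-fold.
Codon 2 UGC (Cys): third position 2-fold.
Codon 3 CGA (Arg): third position 4-fold.
Codon 4 UAC (Tyr): third position 2-fold.
Codon 5 CUG (Leu): third position 4-fold.
Four-fold degenerate third positions: 3.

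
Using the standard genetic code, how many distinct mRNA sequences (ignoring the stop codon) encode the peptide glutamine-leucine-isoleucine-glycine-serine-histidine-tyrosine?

3456

Gln: 2 codons.
Leu: 6 codons.
Ile: 3 codons.
Gly: 4 codons.
Ser: 6 codons.
His: 2 codons.
Tyr: 2 codons.
2 × 6 × 3 × 4 × 6 × 2 × 2 = 3456.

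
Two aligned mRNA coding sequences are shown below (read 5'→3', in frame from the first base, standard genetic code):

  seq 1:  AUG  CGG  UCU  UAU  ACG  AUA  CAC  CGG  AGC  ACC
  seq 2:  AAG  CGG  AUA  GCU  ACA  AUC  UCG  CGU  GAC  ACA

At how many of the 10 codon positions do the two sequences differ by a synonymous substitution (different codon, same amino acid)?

Codon 1: AUG Met / AAG Lys — nonsynonymous.
Codon 2: CGG Arg / CGG Arg — identical.
Codon 3: UCU Ser / AUA Ile — nonsynonymous.
Codon 4: UAU Tyr / GCU Ala — nonsynonymous.
Codon 5: ACG Thr / ACA Thr — synonymous.
Codon 6: AUA Ile / AUC Ile — synonymous.
Codon 7: CAC His / UCG Ser — nonsynonymous.
Codon 8: CGG Arg / CGU Arg — synonymous.
Codon 9: AGC Ser / GAC Asp — nonsynonymous.
Codon 10: ACC Thr / ACA Thr — synonymous.
Synonymous differences: 4.

4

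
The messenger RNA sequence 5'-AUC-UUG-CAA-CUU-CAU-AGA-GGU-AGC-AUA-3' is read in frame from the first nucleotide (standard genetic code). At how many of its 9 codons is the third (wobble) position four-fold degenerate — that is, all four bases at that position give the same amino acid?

Codon 1 AUC (Ile): third position 3-fold.
Codon 2 UUG (Leu): third position 2-fold.
Codon 3 CAA (Gln): third position 2-fold.
Codon 4 CUU (Leu): third position 4-fold.
Codon 5 CAU (His): third position 2-fold.
Codon 6 AGA (Arg): third position 2-fold.
Codon 7 GGU (Gly): third position 4-fold.
Codon 8 AGC (Ser): third position 2-fold.
Codon 9 AUA (Ile): third position 3-fold.
Four-fold degenerate third positions: 2.

2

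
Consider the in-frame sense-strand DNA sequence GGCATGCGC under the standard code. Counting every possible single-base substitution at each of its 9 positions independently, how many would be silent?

Codon 1 (GGC, Gly): 3 synonymous substitutions.
Codon 2 (ATG, Met): 0 synonymous substitutions.
Codon 3 (CGC, Arg): 3 synonymous substitutions.
Total: 3 + 0 + 3 = 6.

6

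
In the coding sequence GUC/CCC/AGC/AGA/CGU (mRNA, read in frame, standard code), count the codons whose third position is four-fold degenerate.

Codon 1 GUC (Val): third position 4-fold.
Codon 2 CCC (Pro): third position 4-fold.
Codon 3 AGC (Ser): third position 2-fold.
Codon 4 AGA (Arg): third position 2-fold.
Codon 5 CGU (Arg): third position 4-fold.
Four-fold degenerate third positions: 3.

3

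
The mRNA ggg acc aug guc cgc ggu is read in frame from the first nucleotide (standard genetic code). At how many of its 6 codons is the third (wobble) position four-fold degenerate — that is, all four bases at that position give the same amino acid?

Codon 1 GGG (Gly): third position 4-fold.
Codon 2 ACC (Thr): third position 4-fold.
Codon 3 AUG (Met): third position 1-fold.
Codon 4 GUC (Val): third position 4-fold.
Codon 5 CGC (Arg): third position 4-fold.
Codon 6 GGU (Gly): third position 4-fold.
Four-fold degenerate third positions: 5.

5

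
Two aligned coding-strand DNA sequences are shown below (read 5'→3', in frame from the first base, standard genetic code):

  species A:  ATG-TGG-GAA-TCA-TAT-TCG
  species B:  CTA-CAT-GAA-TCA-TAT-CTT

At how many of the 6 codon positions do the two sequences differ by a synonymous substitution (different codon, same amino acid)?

0

Codon 1: ATG Met / CTA Leu — nonsynonymous.
Codon 2: TGG Trp / CAT His — nonsynonymous.
Codon 3: GAA Glu / GAA Glu — identical.
Codon 4: TCA Ser / TCA Ser — identical.
Codon 5: TAT Tyr / TAT Tyr — identical.
Codon 6: TCG Ser / CTT Leu — nonsynonymous.
Synonymous differences: 0.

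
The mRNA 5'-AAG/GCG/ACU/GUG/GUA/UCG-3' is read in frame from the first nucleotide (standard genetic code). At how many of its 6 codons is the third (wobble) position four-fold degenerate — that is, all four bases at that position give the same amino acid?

5

Codon 1 AAG (Lys): third position 2-fold.
Codon 2 GCG (Ala): third position 4-fold.
Codon 3 ACU (Thr): third position 4-fold.
Codon 4 GUG (Val): third position 4-fold.
Codon 5 GUA (Val): third position 4-fold.
Codon 6 UCG (Ser): third position 4-fold.
Four-fold degenerate third positions: 5.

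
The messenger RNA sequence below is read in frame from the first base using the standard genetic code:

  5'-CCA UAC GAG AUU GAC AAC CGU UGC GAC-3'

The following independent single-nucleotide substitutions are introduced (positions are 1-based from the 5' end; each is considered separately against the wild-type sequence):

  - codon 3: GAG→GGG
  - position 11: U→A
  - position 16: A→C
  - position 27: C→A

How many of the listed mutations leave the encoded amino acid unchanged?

0

Codon 3: GAG (Glu) → GGG (Gly) — missense.
Codon 4: AUU (Ile) → AAU (Asn) — missense.
Codon 6: AAC (Asn) → CAC (His) — missense.
Codon 9: GAC (Asp) → GAA (Glu) — missense.
Synonymous: 0 of 4.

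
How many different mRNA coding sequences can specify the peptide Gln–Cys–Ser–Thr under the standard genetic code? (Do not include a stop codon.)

Gln: 2 codons.
Cys: 2 codons.
Ser: 6 codons.
Thr: 4 codons.
2 × 2 × 6 × 4 = 96.

96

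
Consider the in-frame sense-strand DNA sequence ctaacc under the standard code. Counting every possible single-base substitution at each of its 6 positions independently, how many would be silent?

7

Codon 1 (CTA, Leu): 4 synonymous substitutions.
Codon 2 (ACC, Thr): 3 synonymous substitutions.
Total: 4 + 3 = 7.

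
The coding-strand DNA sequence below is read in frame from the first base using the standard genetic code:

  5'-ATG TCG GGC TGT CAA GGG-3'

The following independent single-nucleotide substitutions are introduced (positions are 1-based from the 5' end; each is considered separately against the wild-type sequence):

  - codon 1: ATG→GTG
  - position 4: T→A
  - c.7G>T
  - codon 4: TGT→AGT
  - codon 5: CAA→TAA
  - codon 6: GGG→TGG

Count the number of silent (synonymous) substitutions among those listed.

0

Codon 1: ATG (Met) → GTG (Val) — missense.
Codon 2: TCG (Ser) → ACG (Thr) — missense.
Codon 3: GGC (Gly) → TGC (Cys) — missense.
Codon 4: TGT (Cys) → AGT (Ser) — missense.
Codon 5: CAA (Gln) → TAA (Stop) — nonsense.
Codon 6: GGG (Gly) → TGG (Trp) — missense.
Synonymous: 0 of 6.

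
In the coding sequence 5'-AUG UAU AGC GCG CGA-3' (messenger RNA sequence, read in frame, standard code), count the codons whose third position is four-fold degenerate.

Codon 1 AUG (Met): third position 1-fold.
Codon 2 UAU (Tyr): third position 2-fold.
Codon 3 AGC (Ser): third position 2-fold.
Codon 4 GCG (Ala): third position 4-fold.
Codon 5 CGA (Arg): third position 4-fold.
Four-fold degenerate third positions: 2.

2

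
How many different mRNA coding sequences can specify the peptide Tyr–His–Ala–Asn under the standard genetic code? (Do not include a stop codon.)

32

Tyr: 2 codons.
His: 2 codons.
Ala: 4 codons.
Asn: 2 codons.
2 × 2 × 4 × 2 = 32.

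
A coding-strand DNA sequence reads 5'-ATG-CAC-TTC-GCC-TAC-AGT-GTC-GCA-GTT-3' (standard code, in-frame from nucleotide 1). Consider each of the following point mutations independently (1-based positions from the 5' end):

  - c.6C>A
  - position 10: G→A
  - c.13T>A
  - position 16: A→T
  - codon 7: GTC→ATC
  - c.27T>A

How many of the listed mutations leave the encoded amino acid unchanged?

1

Codon 2: CAC (His) → CAA (Gln) — missense.
Codon 4: GCC (Ala) → ACC (Thr) — missense.
Codon 5: TAC (Tyr) → AAC (Asn) — missense.
Codon 6: AGT (Ser) → TGT (Cys) — missense.
Codon 7: GTC (Val) → ATC (Ile) — missense.
Codon 9: GTT (Val) → GTA (Val) — synonymous.
Synonymous: 1 of 6.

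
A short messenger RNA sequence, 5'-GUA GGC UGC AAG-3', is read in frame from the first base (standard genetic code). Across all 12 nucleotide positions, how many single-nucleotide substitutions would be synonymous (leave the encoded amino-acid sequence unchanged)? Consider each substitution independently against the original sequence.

Codon 1 (GUA, Val): 3 synonymous substitutions.
Codon 2 (GGC, Gly): 3 synonymous substitutions.
Codon 3 (UGC, Cys): 1 synonymous substitution.
Codon 4 (AAG, Lys): 1 synonymous substitution.
Total: 3 + 3 + 1 + 1 = 8.

8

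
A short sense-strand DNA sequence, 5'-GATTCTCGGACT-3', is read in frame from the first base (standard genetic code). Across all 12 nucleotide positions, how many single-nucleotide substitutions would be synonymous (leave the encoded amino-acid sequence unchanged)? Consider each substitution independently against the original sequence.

Codon 1 (GAT, Asp): 1 synonymous substitution.
Codon 2 (TCT, Ser): 3 synonymous substitutions.
Codon 3 (CGG, Arg): 4 synonymous substitutions.
Codon 4 (ACT, Thr): 3 synonymous substitutions.
Total: 1 + 3 + 4 + 3 = 11.

11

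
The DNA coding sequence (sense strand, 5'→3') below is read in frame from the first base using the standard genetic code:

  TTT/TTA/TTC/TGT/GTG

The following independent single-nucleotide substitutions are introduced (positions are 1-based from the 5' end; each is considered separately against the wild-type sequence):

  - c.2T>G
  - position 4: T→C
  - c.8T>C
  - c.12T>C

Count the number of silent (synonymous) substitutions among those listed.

2

Codon 1: TTT (Phe) → TGT (Cys) — missense.
Codon 2: TTA (Leu) → CTA (Leu) — synonymous.
Codon 3: TTC (Phe) → TCC (Ser) — missense.
Codon 4: TGT (Cys) → TGC (Cys) — synonymous.
Synonymous: 2 of 4.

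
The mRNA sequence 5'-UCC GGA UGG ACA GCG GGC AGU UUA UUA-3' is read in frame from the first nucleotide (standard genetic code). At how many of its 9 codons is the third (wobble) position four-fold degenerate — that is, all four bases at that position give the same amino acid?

Codon 1 UCC (Ser): third position 4-fold.
Codon 2 GGA (Gly): third position 4-fold.
Codon 3 UGG (Trp): third position 1-fold.
Codon 4 ACA (Thr): third position 4-fold.
Codon 5 GCG (Ala): third position 4-fold.
Codon 6 GGC (Gly): third position 4-fold.
Codon 7 AGU (Ser): third position 2-fold.
Codon 8 UUA (Leu): third position 2-fold.
Codon 9 UUA (Leu): third position 2-fold.
Four-fold degenerate third positions: 5.

5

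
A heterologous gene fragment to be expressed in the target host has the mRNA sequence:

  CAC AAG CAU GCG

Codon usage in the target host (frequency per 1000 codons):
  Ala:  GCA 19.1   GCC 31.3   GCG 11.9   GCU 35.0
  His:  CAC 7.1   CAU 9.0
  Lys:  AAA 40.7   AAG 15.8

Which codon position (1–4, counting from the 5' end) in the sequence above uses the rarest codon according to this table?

Codon 1 CAC (His): 7.1 per 1000.
Codon 2 AAG (Lys): 15.8 per 1000.
Codon 3 CAU (His): 9.0 per 1000.
Codon 4 GCG (Ala): 11.9 per 1000.
Lowest frequency is 7.1 at codon 1.

1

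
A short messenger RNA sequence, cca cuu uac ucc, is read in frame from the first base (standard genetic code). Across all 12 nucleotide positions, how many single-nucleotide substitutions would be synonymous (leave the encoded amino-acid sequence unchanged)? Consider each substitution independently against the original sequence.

Codon 1 (CCA, Pro): 3 synonymous substitutions.
Codon 2 (CUU, Leu): 3 synonymous substitutions.
Codon 3 (UAC, Tyr): 1 synonymous substitution.
Codon 4 (UCC, Ser): 3 synonymous substitutions.
Total: 3 + 3 + 1 + 3 = 10.

10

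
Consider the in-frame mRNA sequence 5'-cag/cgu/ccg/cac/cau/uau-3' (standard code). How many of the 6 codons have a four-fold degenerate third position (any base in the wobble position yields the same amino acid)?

2

Codon 1 CAG (Gln): third position 2-fold.
Codon 2 CGU (Arg): third position 4-fold.
Codon 3 CCG (Pro): third position 4-fold.
Codon 4 CAC (His): third position 2-fold.
Codon 5 CAU (His): third position 2-fold.
Codon 6 UAU (Tyr): third position 2-fold.
Four-fold degenerate third positions: 2.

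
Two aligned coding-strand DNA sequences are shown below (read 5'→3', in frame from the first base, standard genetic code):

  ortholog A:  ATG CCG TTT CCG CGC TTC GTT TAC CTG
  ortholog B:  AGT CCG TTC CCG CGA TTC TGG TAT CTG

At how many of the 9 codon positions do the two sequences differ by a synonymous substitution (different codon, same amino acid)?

Codon 1: ATG Met / AGT Ser — nonsynonymous.
Codon 2: CCG Pro / CCG Pro — identical.
Codon 3: TTT Phe / TTC Phe — synonymous.
Codon 4: CCG Pro / CCG Pro — identical.
Codon 5: CGC Arg / CGA Arg — synonymous.
Codon 6: TTC Phe / TTC Phe — identical.
Codon 7: GTT Val / TGG Trp — nonsynonymous.
Codon 8: TAC Tyr / TAT Tyr — synonymous.
Codon 9: CTG Leu / CTG Leu — identical.
Synonymous differences: 3.

3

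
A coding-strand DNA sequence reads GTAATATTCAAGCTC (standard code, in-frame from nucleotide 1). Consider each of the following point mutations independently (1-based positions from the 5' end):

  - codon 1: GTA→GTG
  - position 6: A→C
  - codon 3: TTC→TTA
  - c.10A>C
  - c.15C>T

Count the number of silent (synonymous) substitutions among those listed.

Codon 1: GTA (Val) → GTG (Val) — synonymous.
Codon 2: ATA (Ile) → ATC (Ile) — synonymous.
Codon 3: TTC (Phe) → TTA (Leu) — missense.
Codon 4: AAG (Lys) → CAG (Gln) — missense.
Codon 5: CTC (Leu) → CTT (Leu) — synonymous.
Synonymous: 3 of 5.

3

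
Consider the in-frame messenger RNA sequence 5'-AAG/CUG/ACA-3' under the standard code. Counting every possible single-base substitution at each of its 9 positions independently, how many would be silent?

Codon 1 (AAG, Lys): 1 synonymous substitution.
Codon 2 (CUG, Leu): 4 synonymous substitutions.
Codon 3 (ACA, Thr): 3 synonymous substitutions.
Total: 1 + 4 + 3 = 8.

8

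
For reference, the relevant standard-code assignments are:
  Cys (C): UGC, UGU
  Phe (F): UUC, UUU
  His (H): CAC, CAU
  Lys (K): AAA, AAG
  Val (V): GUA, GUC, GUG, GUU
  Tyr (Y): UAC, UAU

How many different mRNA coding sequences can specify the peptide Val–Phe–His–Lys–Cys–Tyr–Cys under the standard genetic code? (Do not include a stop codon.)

Val: 4 codons.
Phe: 2 codons.
His: 2 codons.
Lys: 2 codons.
Cys: 2 codons.
Tyr: 2 codons.
Cys: 2 codons.
4 × 2 × 2 × 2 × 2 × 2 × 2 = 256.

256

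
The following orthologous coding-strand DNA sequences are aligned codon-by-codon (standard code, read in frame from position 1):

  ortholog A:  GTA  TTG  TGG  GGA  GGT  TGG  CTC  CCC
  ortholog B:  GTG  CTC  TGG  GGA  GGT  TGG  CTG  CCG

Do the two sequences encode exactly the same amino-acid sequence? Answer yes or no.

Codon 1: GTA Val / GTG Val — synonymous.
Codon 2: TTG Leu / CTC Leu — synonymous.
Codon 3: TGG Trp / TGG Trp — identical.
Codon 4: GGA Gly / GGA Gly — identical.
Codon 5: GGT Gly / GGT Gly — identical.
Codon 6: TGG Trp / TGG Trp — identical.
Codon 7: CTC Leu / CTG Leu — synonymous.
Codon 8: CCC Pro / CCG Pro — synonymous.
Nonsynonymous differences: 0 → same protein.

yes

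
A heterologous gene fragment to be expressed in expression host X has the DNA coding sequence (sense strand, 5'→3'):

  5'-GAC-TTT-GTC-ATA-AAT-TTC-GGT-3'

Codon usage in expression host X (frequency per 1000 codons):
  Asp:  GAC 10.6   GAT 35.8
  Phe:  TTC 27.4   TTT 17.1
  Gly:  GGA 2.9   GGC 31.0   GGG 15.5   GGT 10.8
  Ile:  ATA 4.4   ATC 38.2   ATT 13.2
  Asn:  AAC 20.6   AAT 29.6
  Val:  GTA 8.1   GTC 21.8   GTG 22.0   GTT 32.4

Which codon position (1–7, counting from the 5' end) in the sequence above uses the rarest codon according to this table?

Codon 1 GAC (Asp): 10.6 per 1000.
Codon 2 TTT (Phe): 17.1 per 1000.
Codon 3 GTC (Val): 21.8 per 1000.
Codon 4 ATA (Ile): 4.4 per 1000.
Codon 5 AAT (Asn): 29.6 per 1000.
Codon 6 TTC (Phe): 27.4 per 1000.
Codon 7 GGT (Gly): 10.8 per 1000.
Lowest frequency is 4.4 at codon 4.

4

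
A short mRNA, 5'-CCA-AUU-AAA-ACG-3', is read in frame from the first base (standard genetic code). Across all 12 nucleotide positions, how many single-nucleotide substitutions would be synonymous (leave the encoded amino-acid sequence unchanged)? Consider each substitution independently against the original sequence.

9

Codon 1 (CCA, Pro): 3 synonymous substitutions.
Codon 2 (AUU, Ile): 2 synonymous substitutions.
Codon 3 (AAA, Lys): 1 synonymous substitution.
Codon 4 (ACG, Thr): 3 synonymous substitutions.
Total: 3 + 2 + 1 + 3 = 9.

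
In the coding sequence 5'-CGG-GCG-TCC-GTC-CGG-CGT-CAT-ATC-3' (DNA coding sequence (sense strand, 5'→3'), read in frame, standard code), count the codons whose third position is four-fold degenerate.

6

Codon 1 CGG (Arg): third position 4-fold.
Codon 2 GCG (Ala): third position 4-fold.
Codon 3 TCC (Ser): third position 4-fold.
Codon 4 GTC (Val): third position 4-fold.
Codon 5 CGG (Arg): third position 4-fold.
Codon 6 CGT (Arg): third position 4-fold.
Codon 7 CAT (His): third position 2-fold.
Codon 8 ATC (Ile): third position 3-fold.
Four-fold degenerate third positions: 6.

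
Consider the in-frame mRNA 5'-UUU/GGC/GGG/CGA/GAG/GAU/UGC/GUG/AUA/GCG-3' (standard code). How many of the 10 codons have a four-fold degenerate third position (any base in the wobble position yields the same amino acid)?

5

Codon 1 UUU (Phe): third position 2-fold.
Codon 2 GGC (Gly): third position 4-fold.
Codon 3 GGG (Gly): third position 4-fold.
Codon 4 CGA (Arg): third position 4-fold.
Codon 5 GAG (Glu): third position 2-fold.
Codon 6 GAU (Asp): third position 2-fold.
Codon 7 UGC (Cys): third position 2-fold.
Codon 8 GUG (Val): third position 4-fold.
Codon 9 AUA (Ile): third position 3-fold.
Codon 10 GCG (Ala): third position 4-fold.
Four-fold degenerate third positions: 5.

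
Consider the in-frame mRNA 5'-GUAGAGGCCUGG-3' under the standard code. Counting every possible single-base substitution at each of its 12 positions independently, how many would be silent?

Codon 1 (GUA, Val): 3 synonymous substitutions.
Codon 2 (GAG, Glu): 1 synonymous substitution.
Codon 3 (GCC, Ala): 3 synonymous substitutions.
Codon 4 (UGG, Trp): 0 synonymous substitutions.
Total: 3 + 1 + 3 + 0 = 7.

7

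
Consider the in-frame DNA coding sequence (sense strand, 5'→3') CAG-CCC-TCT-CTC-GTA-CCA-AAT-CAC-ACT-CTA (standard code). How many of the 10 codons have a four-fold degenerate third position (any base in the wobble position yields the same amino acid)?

Codon 1 CAG (Gln): third position 2-fold.
Codon 2 CCC (Pro): third position 4-fold.
Codon 3 TCT (Ser): third position 4-fold.
Codon 4 CTC (Leu): third position 4-fold.
Codon 5 GTA (Val): third position 4-fold.
Codon 6 CCA (Pro): third position 4-fold.
Codon 7 AAT (Asn): third position 2-fold.
Codon 8 CAC (His): third position 2-fold.
Codon 9 ACT (Thr): third position 4-fold.
Codon 10 CTA (Leu): third position 4-fold.
Four-fold degenerate third positions: 7.

7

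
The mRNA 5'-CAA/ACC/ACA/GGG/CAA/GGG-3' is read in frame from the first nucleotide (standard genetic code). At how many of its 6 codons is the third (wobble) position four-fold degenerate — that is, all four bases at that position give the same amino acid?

Codon 1 CAA (Gln): third position 2-fold.
Codon 2 ACC (Thr): third position 4-fold.
Codon 3 ACA (Thr): third position 4-fold.
Codon 4 GGG (Gly): third position 4-fold.
Codon 5 CAA (Gln): third position 2-fold.
Codon 6 GGG (Gly): third position 4-fold.
Four-fold degenerate third positions: 4.

4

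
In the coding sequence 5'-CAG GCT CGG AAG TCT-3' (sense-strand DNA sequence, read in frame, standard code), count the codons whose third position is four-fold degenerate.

Codon 1 CAG (Gln): third position 2-fold.
Codon 2 GCT (Ala): third position 4-fold.
Codon 3 CGG (Arg): third position 4-fold.
Codon 4 AAG (Lys): third position 2-fold.
Codon 5 TCT (Ser): third position 4-fold.
Four-fold degenerate third positions: 3.

3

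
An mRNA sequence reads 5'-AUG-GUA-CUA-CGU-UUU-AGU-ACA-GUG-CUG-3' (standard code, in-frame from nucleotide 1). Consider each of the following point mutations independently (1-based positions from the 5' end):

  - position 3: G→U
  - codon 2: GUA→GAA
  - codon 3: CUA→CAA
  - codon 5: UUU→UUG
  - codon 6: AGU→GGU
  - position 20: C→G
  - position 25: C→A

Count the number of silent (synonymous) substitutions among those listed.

0

Codon 1: AUG (Met) → AUU (Ile) — missense.
Codon 2: GUA (Val) → GAA (Glu) — missense.
Codon 3: CUA (Leu) → CAA (Gln) — missense.
Codon 5: UUU (Phe) → UUG (Leu) — missense.
Codon 6: AGU (Ser) → GGU (Gly) — missense.
Codon 7: ACA (Thr) → AGA (Arg) — missense.
Codon 9: CUG (Leu) → AUG (Met) — missense.
Synonymous: 0 of 7.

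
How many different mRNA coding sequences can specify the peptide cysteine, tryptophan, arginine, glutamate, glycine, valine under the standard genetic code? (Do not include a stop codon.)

384

Cys: 2 codons.
Trp: 1 codon.
Arg: 6 codons.
Glu: 2 codons.
Gly: 4 codons.
Val: 4 codons.
2 × 1 × 6 × 2 × 4 × 4 = 384.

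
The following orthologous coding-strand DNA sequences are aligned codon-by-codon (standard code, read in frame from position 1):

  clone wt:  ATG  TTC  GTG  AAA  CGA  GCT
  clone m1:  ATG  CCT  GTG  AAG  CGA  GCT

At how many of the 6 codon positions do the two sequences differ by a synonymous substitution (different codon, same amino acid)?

Codon 1: ATG Met / ATG Met — identical.
Codon 2: TTC Phe / CCT Pro — nonsynonymous.
Codon 3: GTG Val / GTG Val — identical.
Codon 4: AAA Lys / AAG Lys — synonymous.
Codon 5: CGA Arg / CGA Arg — identical.
Codon 6: GCT Ala / GCT Ala — identical.
Synonymous differences: 1.

1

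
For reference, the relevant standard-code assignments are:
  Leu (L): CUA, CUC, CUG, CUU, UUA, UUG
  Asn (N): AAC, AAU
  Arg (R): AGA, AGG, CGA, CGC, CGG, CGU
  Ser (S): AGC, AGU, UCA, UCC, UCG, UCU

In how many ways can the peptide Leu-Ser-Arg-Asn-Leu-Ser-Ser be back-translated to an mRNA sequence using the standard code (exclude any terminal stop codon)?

93312

Leu: 6 codons.
Ser: 6 codons.
Arg: 6 codons.
Asn: 2 codons.
Leu: 6 codons.
Ser: 6 codons.
Ser: 6 codons.
6 × 6 × 6 × 2 × 6 × 6 × 6 = 93312.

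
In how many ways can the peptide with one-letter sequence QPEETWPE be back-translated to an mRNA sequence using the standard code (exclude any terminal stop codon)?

Gln: 2 codons.
Pro: 4 codons.
Glu: 2 codons.
Glu: 2 codons.
Thr: 4 codons.
Trp: 1 codon.
Pro: 4 codons.
Glu: 2 codons.
2 × 4 × 2 × 2 × 4 × 1 × 4 × 2 = 1024.

1024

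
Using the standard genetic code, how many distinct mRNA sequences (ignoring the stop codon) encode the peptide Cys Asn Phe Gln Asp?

Cys: 2 codons.
Asn: 2 codons.
Phe: 2 codons.
Gln: 2 codons.
Asp: 2 codons.
2 × 2 × 2 × 2 × 2 = 32.

32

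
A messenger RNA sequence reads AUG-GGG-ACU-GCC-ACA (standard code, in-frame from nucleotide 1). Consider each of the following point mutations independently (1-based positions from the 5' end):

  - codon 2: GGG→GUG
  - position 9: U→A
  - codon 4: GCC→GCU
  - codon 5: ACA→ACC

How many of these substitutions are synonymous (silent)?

Codon 2: GGG (Gly) → GUG (Val) — missense.
Codon 3: ACU (Thr) → ACA (Thr) — synonymous.
Codon 4: GCC (Ala) → GCU (Ala) — synonymous.
Codon 5: ACA (Thr) → ACC (Thr) — synonymous.
Synonymous: 3 of 4.

3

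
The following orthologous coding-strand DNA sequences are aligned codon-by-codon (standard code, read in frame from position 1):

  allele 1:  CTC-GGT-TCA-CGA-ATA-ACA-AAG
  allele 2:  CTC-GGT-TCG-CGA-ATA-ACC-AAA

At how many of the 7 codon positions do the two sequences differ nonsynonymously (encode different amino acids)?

0

Codon 1: CTC Leu / CTC Leu — identical.
Codon 2: GGT Gly / GGT Gly — identical.
Codon 3: TCA Ser / TCG Ser — synonymous.
Codon 4: CGA Arg / CGA Arg — identical.
Codon 5: ATA Ile / ATA Ile — identical.
Codon 6: ACA Thr / ACC Thr — synonymous.
Codon 7: AAG Lys / AAA Lys — synonymous.
Nonsynonymous differences: 0.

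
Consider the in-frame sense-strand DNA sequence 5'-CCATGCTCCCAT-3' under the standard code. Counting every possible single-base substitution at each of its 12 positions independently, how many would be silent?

8

Codon 1 (CCA, Pro): 3 synonymous substitutions.
Codon 2 (TGC, Cys): 1 synonymous substitution.
Codon 3 (TCC, Ser): 3 synonymous substitutions.
Codon 4 (CAT, His): 1 synonymous substitution.
Total: 3 + 1 + 3 + 1 = 8.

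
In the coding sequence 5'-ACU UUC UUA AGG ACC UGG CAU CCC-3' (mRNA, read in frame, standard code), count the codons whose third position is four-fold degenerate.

3

Codon 1 ACU (Thr): third position 4-fold.
Codon 2 UUC (Phe): third position 2-fold.
Codon 3 UUA (Leu): third position 2-fold.
Codon 4 AGG (Arg): third position 2-fold.
Codon 5 ACC (Thr): third position 4-fold.
Codon 6 UGG (Trp): third position 1-fold.
Codon 7 CAU (His): third position 2-fold.
Codon 8 CCC (Pro): third position 4-fold.
Four-fold degenerate third positions: 3.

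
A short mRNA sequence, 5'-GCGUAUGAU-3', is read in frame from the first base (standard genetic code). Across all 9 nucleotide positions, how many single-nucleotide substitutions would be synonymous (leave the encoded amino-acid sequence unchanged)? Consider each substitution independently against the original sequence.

Codon 1 (GCG, Ala): 3 synonymous substitutions.
Codon 2 (UAU, Tyr): 1 synonymous substitution.
Codon 3 (GAU, Asp): 1 synonymous substitution.
Total: 3 + 1 + 1 = 5.

5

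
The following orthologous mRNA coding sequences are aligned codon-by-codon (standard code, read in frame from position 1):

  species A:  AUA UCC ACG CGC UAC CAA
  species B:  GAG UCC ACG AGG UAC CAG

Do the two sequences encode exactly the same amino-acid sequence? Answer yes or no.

no

Codon 1: AUA Ile / GAG Glu — nonsynonymous.
Codon 2: UCC Ser / UCC Ser — identical.
Codon 3: ACG Thr / ACG Thr — identical.
Codon 4: CGC Arg / AGG Arg — synonymous.
Codon 5: UAC Tyr / UAC Tyr — identical.
Codon 6: CAA Gln / CAG Gln — synonymous.
Nonsynonymous differences: 1 → different protein.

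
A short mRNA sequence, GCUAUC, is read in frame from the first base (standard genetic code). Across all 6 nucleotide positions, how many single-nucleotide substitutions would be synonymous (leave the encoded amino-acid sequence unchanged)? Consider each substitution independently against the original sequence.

Codon 1 (GCU, Ala): 3 synonymous substitutions.
Codon 2 (AUC, Ile): 2 synonymous substitutions.
Total: 3 + 2 = 5.

5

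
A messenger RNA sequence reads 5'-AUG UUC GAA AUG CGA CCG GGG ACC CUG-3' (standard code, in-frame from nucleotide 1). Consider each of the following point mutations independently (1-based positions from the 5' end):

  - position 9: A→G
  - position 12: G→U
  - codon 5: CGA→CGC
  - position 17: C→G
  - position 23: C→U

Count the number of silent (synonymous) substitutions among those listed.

2

Codon 3: GAA (Glu) → GAG (Glu) — synonymous.
Codon 4: AUG (Met) → AUU (Ile) — missense.
Codon 5: CGA (Arg) → CGC (Arg) — synonymous.
Codon 6: CCG (Pro) → CGG (Arg) — missense.
Codon 8: ACC (Thr) → AUC (Ile) — missense.
Synonymous: 2 of 5.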